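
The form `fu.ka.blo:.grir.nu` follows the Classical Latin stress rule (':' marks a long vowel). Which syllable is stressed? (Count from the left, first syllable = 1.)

4

Classical Latin: stress the penult if heavy (long vowel or closed), else the antepenult.
Weights: 3 blo: H, 4 grir H, 5 nu L.
The penult (syllable 4, grir) is heavy, so it takes stress.
Stress on syllable 4: fu.ka.blo:.ˈgrir.nu.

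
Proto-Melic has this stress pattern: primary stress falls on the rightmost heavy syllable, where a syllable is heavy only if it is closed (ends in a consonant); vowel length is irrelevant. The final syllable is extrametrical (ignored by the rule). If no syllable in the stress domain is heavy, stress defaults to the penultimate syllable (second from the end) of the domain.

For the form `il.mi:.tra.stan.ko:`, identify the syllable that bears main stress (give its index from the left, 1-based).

4

The final syllable (5, ko:) is extrametrical; the stress domain is syllables 1–4.
Weights: 1 il H, 2 mi: L, 3 tra L, 4 stan H.
Heavy syllables in the domain: 1, 4. The rightmost is syllable 4 (stan).
Primary stress: syllable 4 → il.mi:.tra.ˈstan.ko:.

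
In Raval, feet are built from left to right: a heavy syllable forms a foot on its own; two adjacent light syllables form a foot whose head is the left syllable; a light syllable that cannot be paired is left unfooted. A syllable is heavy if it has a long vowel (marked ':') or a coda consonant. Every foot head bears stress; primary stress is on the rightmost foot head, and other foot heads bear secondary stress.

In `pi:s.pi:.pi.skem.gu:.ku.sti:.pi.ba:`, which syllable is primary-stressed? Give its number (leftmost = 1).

Weights: 1 pi:s H, 2 pi: H, 3 pi L, 4 skem H, 5 gu: H, 6 ku L, 7 sti: H, 8 pi L, 9 ba: H.
Parse left to right (heavy = foot alone; LL = one foot; stranded L unfooted): (ˈpi:s) (ˈpi:) pi (ˈskem) (ˈgu:) ku (ˈsti:) pi (ˈba:).
Foot heads: 1, 2, 4, 5, 7, 9.
Primary stress on the rightmost head = syllable 9.
Primary stress: syllable 9 → pi:s.pi:.pi.skem.gu:.ku.sti:.pi.ˈba:.

9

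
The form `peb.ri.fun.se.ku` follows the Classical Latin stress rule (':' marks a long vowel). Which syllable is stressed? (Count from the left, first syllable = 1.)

3

Classical Latin: stress the penult if heavy (long vowel or closed), else the antepenult.
Weights: 3 fun H, 4 se L, 5 ku L.
The penult (syllable 4, se) is light, so stress falls on the antepenult (syllable 3, fun).
Stress on syllable 3: peb.ri.ˈfun.se.ku.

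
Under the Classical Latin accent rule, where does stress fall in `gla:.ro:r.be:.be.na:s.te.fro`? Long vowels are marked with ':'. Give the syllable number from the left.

5

Classical Latin: stress the penult if heavy (long vowel or closed), else the antepenult.
Weights: 5 na:s H, 6 te L, 7 fro L.
The penult (syllable 6, te) is light, so stress falls on the antepenult (syllable 5, na:s).
Stress on syllable 5: gla:.ro:r.be:.be.ˈna:s.te.fro.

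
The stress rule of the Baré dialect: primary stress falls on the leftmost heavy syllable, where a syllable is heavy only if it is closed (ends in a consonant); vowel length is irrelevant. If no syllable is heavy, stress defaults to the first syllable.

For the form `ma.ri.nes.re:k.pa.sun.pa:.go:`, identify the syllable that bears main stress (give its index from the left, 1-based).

Weights: 1 ma L, 2 ri L, 3 nes H, 4 re:k H, 5 pa L, 6 sun H, 7 pa: L, 8 go: L.
Heavy syllables in the domain: 3, 4, 6. The leftmost is syllable 3 (nes).
Primary stress: syllable 3 → ma.ri.ˈnes.re:k.pa.sun.pa:.go:.

3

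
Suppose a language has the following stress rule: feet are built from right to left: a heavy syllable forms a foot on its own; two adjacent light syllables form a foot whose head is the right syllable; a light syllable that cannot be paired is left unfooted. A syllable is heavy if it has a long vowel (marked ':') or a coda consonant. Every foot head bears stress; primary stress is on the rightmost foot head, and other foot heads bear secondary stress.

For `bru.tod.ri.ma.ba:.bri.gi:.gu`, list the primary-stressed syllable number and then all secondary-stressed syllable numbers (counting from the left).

Weights: 1 bru L, 2 tod H, 3 ri L, 4 ma L, 5 ba: H, 6 bri L, 7 gi: H, 8 gu L.
Parse right to left (heavy = foot alone; LL = one foot; stranded L unfooted): bru (ˈtod) (ri.ˈma) (ˈba:) bri (ˈgi:) gu.
Foot heads: 2, 4, 5, 7.
Primary stress on the rightmost head = syllable 7.
Secondary stress on 2, 4, 5: bru.ˌtod.ri.ˌma.ˌba:.bri.ˈgi:.gu.

primary 7, secondary 2, 4, 5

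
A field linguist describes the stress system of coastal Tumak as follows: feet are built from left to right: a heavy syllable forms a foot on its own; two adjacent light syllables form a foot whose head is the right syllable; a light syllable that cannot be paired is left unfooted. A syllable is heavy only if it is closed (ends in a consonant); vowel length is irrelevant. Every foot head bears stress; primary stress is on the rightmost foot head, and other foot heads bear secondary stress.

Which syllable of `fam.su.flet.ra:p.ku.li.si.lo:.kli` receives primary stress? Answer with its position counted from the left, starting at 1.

Weights: 1 fam H, 2 su L, 3 flet H, 4 ra:p H, 5 ku L, 6 li L, 7 si L, 8 lo: L, 9 kli L.
Parse left to right (heavy = foot alone; LL = one foot; stranded L unfooted): (ˈfam) su (ˈflet) (ˈra:p) (ku.ˈli) (si.ˈlo:) kli.
Foot heads: 1, 3, 4, 6, 8.
Primary stress on the rightmost head = syllable 8.
Primary stress: syllable 8 → fam.su.flet.ra:p.ku.li.si.ˈlo:.kli.

8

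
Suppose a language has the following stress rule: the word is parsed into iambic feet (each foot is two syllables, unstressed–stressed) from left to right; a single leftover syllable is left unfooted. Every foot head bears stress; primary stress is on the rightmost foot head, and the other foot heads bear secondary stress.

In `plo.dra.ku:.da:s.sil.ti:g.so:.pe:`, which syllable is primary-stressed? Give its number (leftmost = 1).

8

Parse left to right into iambic (σˈσ) feet: (plo.ˈdra) (ku:.ˈda:s) (sil.ˈti:g) (so:.ˈpe:).
Foot heads (stressed positions): 2, 4, 6, 8.
End Rule Rightmost: primary stress on the rightmost head = syllable 8.
Primary stress: syllable 8 → plo.dra.ku:.da:s.sil.ti:g.so:.ˈpe:.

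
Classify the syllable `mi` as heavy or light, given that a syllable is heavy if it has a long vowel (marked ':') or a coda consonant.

light

`mi`: short vowel, open (no coda). Short vowel, open → light.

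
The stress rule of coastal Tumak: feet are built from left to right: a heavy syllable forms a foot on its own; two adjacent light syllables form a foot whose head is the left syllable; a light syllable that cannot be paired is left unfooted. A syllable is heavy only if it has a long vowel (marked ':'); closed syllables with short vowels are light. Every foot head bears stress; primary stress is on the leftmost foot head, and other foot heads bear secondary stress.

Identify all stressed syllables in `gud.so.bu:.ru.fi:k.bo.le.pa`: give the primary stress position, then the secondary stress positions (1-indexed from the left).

primary 1, secondary 3, 5, 6

Weights: 1 gud L, 2 so L, 3 bu: H, 4 ru L, 5 fi:k H, 6 bo L, 7 le L, 8 pa L.
Parse left to right (heavy = foot alone; LL = one foot; stranded L unfooted): (ˈgud.so) (ˈbu:) ru (ˈfi:k) (ˈbo.le) pa.
Foot heads: 1, 3, 5, 6.
Primary stress on the leftmost head = syllable 1.
Secondary stress on 3, 5, 6: ˈgud.so.ˌbu:.ru.ˌfi:k.ˌbo.le.pa.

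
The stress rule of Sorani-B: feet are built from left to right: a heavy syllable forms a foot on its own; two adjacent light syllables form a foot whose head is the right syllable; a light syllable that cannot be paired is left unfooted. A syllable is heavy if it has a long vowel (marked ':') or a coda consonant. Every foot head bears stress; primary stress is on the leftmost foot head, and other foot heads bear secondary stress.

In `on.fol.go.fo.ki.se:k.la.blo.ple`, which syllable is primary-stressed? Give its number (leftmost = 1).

Weights: 1 on H, 2 fol H, 3 go L, 4 fo L, 5 ki L, 6 se:k H, 7 la L, 8 blo L, 9 ple L.
Parse left to right (heavy = foot alone; LL = one foot; stranded L unfooted): (ˈon) (ˈfol) (go.ˈfo) ki (ˈse:k) (la.ˈblo) ple.
Foot heads: 1, 2, 4, 6, 8.
Primary stress on the leftmost head = syllable 1.
Primary stress: syllable 1 → ˈon.fol.go.fo.ki.se:k.la.blo.ple.

1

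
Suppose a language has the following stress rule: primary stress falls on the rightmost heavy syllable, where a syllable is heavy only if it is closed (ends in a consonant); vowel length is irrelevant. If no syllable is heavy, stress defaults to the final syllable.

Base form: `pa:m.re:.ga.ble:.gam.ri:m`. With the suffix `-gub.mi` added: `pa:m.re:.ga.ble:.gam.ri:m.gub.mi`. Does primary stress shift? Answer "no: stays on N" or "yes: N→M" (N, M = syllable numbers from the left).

yes: 6→7

Base `pa:m.re:.ga.ble:.gam.ri:m` (6 syllables):
  Weights: 1 pa:m H, 2 re: L, 3 ga L, 4 ble: L, 5 gam H, 6 ri:m H.
  Heavy syllables in the domain: 1, 5, 6. The rightmost is syllable 6 (ri:m).
  → primary stress on syllable 6.
Suffixed `pa:m.re:.ga.ble:.gam.ri:m.gub.mi` (8 syllables):
  Weights: 1 pa:m H, 2 re: L, 3 ga L, 4 ble: L, 5 gam H, 6 ri:m H, 7 gub H, 8 mi L.
  Heavy syllables in the domain: 1, 5, 6, 7. The rightmost is syllable 7 (gub).
  → primary stress on syllable 7.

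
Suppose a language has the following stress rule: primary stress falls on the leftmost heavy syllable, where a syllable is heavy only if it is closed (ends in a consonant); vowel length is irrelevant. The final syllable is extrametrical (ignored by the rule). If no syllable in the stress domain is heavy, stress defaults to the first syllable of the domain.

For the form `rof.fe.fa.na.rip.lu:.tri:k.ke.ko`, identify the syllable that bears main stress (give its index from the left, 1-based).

The final syllable (9, ko) is extrametrical; the stress domain is syllables 1–8.
Weights: 1 rof H, 2 fe L, 3 fa L, 4 na L, 5 rip H, 6 lu: L, 7 tri:k H, 8 ke L.
Heavy syllables in the domain: 1, 5, 7. The leftmost is syllable 1 (rof).
Primary stress: syllable 1 → ˈrof.fe.fa.na.rip.lu:.tri:k.ke.ko.

1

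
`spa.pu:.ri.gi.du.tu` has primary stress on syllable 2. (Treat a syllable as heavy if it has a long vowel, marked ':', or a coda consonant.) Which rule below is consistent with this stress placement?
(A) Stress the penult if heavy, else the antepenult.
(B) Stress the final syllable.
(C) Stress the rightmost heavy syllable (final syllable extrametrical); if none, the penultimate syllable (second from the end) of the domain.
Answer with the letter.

Rule A → syllable 4 (observed: 2).
Rule B → syllable 6 (observed: 2).
Rule C → syllable 2 ✓.

C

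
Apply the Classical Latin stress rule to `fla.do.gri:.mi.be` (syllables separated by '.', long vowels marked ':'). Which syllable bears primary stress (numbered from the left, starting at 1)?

Classical Latin: stress the penult if heavy (long vowel or closed), else the antepenult.
Weights: 3 gri: H, 4 mi L, 5 be L.
The penult (syllable 4, mi) is light, so stress falls on the antepenult (syllable 3, gri:).
Stress on syllable 3: fla.do.ˈgri:.mi.be.

3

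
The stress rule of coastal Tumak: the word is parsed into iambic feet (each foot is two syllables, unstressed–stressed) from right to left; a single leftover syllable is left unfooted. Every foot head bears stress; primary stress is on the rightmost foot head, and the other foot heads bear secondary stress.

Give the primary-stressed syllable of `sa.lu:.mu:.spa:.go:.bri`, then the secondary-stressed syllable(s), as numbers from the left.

primary 6, secondary 2, 4

Parse right to left into iambic (σˈσ) feet: (sa.ˈlu:) (mu:.ˈspa:) (go:.ˈbri).
Foot heads (stressed positions): 2, 4, 6.
End Rule Rightmost: primary stress on the rightmost head = syllable 6.
Secondary stress on 2, 4: sa.ˌlu:.mu:.ˌspa:.go:.ˈbri.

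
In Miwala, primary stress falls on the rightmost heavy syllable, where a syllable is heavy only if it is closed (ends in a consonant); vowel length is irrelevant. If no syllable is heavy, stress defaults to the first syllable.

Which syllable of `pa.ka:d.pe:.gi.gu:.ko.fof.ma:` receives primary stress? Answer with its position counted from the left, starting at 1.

7

Weights: 1 pa L, 2 ka:d H, 3 pe: L, 4 gi L, 5 gu: L, 6 ko L, 7 fof H, 8 ma: L.
Heavy syllables in the domain: 2, 7. The rightmost is syllable 7 (fof).
Primary stress: syllable 7 → pa.ka:d.pe:.gi.gu:.ko.ˈfof.ma:.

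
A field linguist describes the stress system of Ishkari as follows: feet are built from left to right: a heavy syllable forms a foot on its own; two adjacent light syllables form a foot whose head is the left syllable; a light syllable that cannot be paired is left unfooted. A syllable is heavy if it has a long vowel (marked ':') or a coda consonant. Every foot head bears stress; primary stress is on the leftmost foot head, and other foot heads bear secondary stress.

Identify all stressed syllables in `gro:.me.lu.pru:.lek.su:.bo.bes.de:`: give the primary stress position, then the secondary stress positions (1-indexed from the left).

Weights: 1 gro: H, 2 me L, 3 lu L, 4 pru: H, 5 lek H, 6 su: H, 7 bo L, 8 bes H, 9 de: H.
Parse left to right (heavy = foot alone; LL = one foot; stranded L unfooted): (ˈgro:) (ˈme.lu) (ˈpru:) (ˈlek) (ˈsu:) bo (ˈbes) (ˈde:).
Foot heads: 1, 2, 4, 5, 6, 8, 9.
Primary stress on the leftmost head = syllable 1.
Secondary stress on 2, 4, 5, 6, 8, 9: ˈgro:.ˌme.lu.ˌpru:.ˌlek.ˌsu:.bo.ˌbes.ˌde:.

primary 1, secondary 2, 4, 5, 6, 8, 9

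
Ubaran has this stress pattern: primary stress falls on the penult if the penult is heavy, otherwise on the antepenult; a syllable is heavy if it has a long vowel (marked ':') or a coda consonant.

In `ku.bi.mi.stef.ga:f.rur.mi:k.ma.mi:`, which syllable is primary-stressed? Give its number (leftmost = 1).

Weights: 7 mi:k H, 8 ma L, 9 mi: H.
The penult (syllable 8, ma) is light, so stress falls on the antepenult (syllable 7, mi:k).
Primary stress: syllable 7 → ku.bi.mi.stef.ga:f.rur.ˈmi:k.ma.mi:.

7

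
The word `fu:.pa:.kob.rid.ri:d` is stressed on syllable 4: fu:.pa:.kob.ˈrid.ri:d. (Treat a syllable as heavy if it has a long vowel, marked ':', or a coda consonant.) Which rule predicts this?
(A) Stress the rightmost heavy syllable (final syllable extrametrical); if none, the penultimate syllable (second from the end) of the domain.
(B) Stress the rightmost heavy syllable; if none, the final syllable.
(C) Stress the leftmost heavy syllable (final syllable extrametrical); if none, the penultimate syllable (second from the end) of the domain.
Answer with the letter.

A

Rule A → syllable 4 ✓.
Rule B → syllable 5 (observed: 4).
Rule C → syllable 1 (observed: 4).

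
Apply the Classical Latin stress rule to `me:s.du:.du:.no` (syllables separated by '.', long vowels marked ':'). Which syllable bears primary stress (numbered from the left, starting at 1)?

Classical Latin: stress the penult if heavy (long vowel or closed), else the antepenult.
Weights: 2 du: H, 3 du: H, 4 no L.
The penult (syllable 3, du:) is heavy, so it takes stress.
Stress on syllable 3: me:s.du:.ˈdu:.no.

3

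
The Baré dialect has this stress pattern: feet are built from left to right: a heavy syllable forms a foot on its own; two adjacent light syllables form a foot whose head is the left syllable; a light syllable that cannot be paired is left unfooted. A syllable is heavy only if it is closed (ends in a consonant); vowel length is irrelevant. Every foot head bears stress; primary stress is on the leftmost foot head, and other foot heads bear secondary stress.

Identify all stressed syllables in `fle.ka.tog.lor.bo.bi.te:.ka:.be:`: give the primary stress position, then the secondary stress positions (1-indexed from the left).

Weights: 1 fle L, 2 ka L, 3 tog H, 4 lor H, 5 bo L, 6 bi L, 7 te: L, 8 ka: L, 9 be: L.
Parse left to right (heavy = foot alone; LL = one foot; stranded L unfooted): (ˈfle.ka) (ˈtog) (ˈlor) (ˈbo.bi) (ˈte:.ka:) be:.
Foot heads: 1, 3, 4, 5, 7.
Primary stress on the leftmost head = syllable 1.
Secondary stress on 3, 4, 5, 7: ˈfle.ka.ˌtog.ˌlor.ˌbo.bi.ˌte:.ka:.be:.

primary 1, secondary 3, 4, 5, 7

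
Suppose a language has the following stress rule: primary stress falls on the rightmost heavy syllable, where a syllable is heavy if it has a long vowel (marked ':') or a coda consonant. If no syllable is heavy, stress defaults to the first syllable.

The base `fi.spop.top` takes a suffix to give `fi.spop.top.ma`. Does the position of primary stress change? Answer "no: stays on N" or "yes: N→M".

no: stays on 3

Base `fi.spop.top` (3 syllables):
  Weights: 1 fi L, 2 spop H, 3 top H.
  Heavy syllables in the domain: 2, 3. The rightmost is syllable 3 (top).
  → primary stress on syllable 3.
Suffixed `fi.spop.top.ma` (4 syllables):
  Weights: 1 fi L, 2 spop H, 3 top H, 4 ma L.
  Heavy syllables in the domain: 2, 3. The rightmost is syllable 3 (top).
  → primary stress on syllable 3.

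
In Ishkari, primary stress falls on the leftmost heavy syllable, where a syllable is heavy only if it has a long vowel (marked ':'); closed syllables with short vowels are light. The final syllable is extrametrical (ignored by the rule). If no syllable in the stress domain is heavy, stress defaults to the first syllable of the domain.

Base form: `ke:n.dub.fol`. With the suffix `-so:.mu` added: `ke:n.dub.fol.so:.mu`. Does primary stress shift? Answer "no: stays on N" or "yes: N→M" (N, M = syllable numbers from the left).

no: stays on 1

Base `ke:n.dub.fol` (3 syllables):
  The final syllable (3, fol) is extrametrical; the stress domain is syllables 1–2.
  Weights: 1 ke:n H, 2 dub L.
  Heavy syllables in the domain: 1. The leftmost is syllable 1 (ke:n).
  → primary stress on syllable 1.
Suffixed `ke:n.dub.fol.so:.mu` (5 syllables):
  The final syllable (5, mu) is extrametrical; the stress domain is syllables 1–4.
  Weights: 1 ke:n H, 2 dub L, 3 fol L, 4 so: H.
  Heavy syllables in the domain: 1, 4. The leftmost is syllable 1 (ke:n).
  → primary stress on syllable 1.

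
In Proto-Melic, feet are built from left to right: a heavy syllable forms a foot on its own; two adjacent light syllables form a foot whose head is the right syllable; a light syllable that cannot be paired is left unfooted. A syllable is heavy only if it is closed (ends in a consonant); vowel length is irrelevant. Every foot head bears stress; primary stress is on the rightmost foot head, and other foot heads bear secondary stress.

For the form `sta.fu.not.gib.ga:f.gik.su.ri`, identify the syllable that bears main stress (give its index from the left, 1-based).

8

Weights: 1 sta L, 2 fu L, 3 not H, 4 gib H, 5 ga:f H, 6 gik H, 7 su L, 8 ri L.
Parse left to right (heavy = foot alone; LL = one foot; stranded L unfooted): (sta.ˈfu) (ˈnot) (ˈgib) (ˈga:f) (ˈgik) (su.ˈri).
Foot heads: 2, 3, 4, 5, 6, 8.
Primary stress on the rightmost head = syllable 8.
Primary stress: syllable 8 → sta.fu.not.gib.ga:f.gik.su.ˈri.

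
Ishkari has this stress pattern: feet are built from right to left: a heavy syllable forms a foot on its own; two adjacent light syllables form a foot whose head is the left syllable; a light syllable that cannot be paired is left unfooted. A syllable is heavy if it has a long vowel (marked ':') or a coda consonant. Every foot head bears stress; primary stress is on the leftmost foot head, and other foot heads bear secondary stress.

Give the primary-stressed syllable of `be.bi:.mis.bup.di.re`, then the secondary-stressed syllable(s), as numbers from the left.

Weights: 1 be L, 2 bi: H, 3 mis H, 4 bup H, 5 di L, 6 re L.
Parse right to left (heavy = foot alone; LL = one foot; stranded L unfooted): be (ˈbi:) (ˈmis) (ˈbup) (ˈdi.re).
Foot heads: 2, 3, 4, 5.
Primary stress on the leftmost head = syllable 2.
Secondary stress on 3, 4, 5: be.ˈbi:.ˌmis.ˌbup.ˌdi.re.

primary 2, secondary 3, 4, 5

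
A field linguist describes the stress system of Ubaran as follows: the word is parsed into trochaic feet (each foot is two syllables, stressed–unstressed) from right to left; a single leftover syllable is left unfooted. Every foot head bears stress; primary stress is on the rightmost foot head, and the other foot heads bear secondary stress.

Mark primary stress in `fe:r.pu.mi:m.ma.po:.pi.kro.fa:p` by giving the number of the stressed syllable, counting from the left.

Parse right to left into trochaic (ˈσσ) feet: (ˈfe:r.pu) (ˈmi:m.ma) (ˈpo:.pi) (ˈkro.fa:p).
Foot heads (stressed positions): 1, 3, 5, 7.
End Rule Rightmost: primary stress on the rightmost head = syllable 7.
Primary stress: syllable 7 → fe:r.pu.mi:m.ma.po:.pi.ˈkro.fa:p.

7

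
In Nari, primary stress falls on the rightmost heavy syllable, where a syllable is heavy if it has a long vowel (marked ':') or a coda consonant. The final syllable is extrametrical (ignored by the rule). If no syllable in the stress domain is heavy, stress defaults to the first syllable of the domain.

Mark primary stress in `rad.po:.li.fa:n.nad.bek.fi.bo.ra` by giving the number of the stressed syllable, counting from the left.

The final syllable (9, ra) is extrametrical; the stress domain is syllables 1–8.
Weights: 1 rad H, 2 po: H, 3 li L, 4 fa:n H, 5 nad H, 6 bek H, 7 fi L, 8 bo L.
Heavy syllables in the domain: 1, 2, 4, 5, 6. The rightmost is syllable 6 (bek).
Primary stress: syllable 6 → rad.po:.li.fa:n.nad.ˈbek.fi.bo.ra.

6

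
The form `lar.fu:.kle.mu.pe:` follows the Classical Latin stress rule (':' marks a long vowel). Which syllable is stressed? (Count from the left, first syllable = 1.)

Classical Latin: stress the penult if heavy (long vowel or closed), else the antepenult.
Weights: 3 kle L, 4 mu L, 5 pe: H.
The penult (syllable 4, mu) is light, so stress falls on the antepenult (syllable 3, kle).
Stress on syllable 3: lar.fu:.ˈkle.mu.pe:.

3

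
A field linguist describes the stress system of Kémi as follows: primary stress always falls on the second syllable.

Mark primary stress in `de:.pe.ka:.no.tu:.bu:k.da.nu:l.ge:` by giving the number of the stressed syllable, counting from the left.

2

The word has 9 syllables; the second syllable is syllable 2 (pe).
Primary stress: syllable 2 → de:.ˈpe.ka:.no.tu:.bu:k.da.nu:l.ge:.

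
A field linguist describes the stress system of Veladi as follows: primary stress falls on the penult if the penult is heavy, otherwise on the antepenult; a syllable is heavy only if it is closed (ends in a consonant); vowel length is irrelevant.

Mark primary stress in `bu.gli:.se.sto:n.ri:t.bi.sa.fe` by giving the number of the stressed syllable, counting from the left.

6

Weights: 6 bi L, 7 sa L, 8 fe L.
The penult (syllable 7, sa) is light, so stress falls on the antepenult (syllable 6, bi).
Primary stress: syllable 6 → bu.gli:.se.sto:n.ri:t.ˈbi.sa.fe.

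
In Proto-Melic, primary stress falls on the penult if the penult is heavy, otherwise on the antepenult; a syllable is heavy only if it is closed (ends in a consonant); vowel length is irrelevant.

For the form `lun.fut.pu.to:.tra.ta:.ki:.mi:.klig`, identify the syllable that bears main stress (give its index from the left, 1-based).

7

Weights: 7 ki: L, 8 mi: L, 9 klig H.
The penult (syllable 8, mi:) is light, so stress falls on the antepenult (syllable 7, ki:).
Primary stress: syllable 7 → lun.fut.pu.to:.tra.ta:.ˈki:.mi:.klig.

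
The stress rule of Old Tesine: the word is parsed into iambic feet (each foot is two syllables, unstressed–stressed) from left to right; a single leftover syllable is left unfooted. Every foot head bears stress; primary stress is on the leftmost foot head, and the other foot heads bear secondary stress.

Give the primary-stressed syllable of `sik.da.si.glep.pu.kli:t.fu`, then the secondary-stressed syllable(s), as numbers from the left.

Parse left to right into iambic (σˈσ) feet: (sik.ˈda) (si.ˈglep) (pu.ˈkli:t) fu. Syllable 7 is left unfooted.
Foot heads (stressed positions): 2, 4, 6.
End Rule Leftmost: primary stress on the leftmost head = syllable 2.
Secondary stress on 4, 6: sik.ˈda.si.ˌglep.pu.ˌkli:t.fu.

primary 2, secondary 4, 6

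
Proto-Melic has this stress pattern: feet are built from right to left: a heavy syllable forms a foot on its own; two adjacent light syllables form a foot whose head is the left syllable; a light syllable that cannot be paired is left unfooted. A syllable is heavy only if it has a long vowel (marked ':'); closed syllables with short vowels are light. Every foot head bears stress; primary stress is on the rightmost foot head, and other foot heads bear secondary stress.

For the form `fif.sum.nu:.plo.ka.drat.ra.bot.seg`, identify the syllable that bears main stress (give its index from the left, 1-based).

Weights: 1 fif L, 2 sum L, 3 nu: H, 4 plo L, 5 ka L, 6 drat L, 7 ra L, 8 bot L, 9 seg L.
Parse right to left (heavy = foot alone; LL = one foot; stranded L unfooted): (ˈfif.sum) (ˈnu:) (ˈplo.ka) (ˈdrat.ra) (ˈbot.seg).
Foot heads: 1, 3, 4, 6, 8.
Primary stress on the rightmost head = syllable 8.
Primary stress: syllable 8 → fif.sum.nu:.plo.ka.drat.ra.ˈbot.seg.

8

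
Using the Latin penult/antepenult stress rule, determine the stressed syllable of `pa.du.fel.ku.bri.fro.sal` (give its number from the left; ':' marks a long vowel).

Classical Latin: stress the penult if heavy (long vowel or closed), else the antepenult.
Weights: 5 bri L, 6 fro L, 7 sal H.
The penult (syllable 6, fro) is light, so stress falls on the antepenult (syllable 5, bri).
Stress on syllable 5: pa.du.fel.ku.ˈbri.fro.sal.

5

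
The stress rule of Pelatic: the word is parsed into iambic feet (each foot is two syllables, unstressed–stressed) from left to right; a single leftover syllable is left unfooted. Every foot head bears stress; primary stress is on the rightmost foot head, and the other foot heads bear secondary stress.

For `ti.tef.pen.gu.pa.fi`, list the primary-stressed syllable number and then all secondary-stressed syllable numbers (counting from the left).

primary 6, secondary 2, 4

Parse left to right into iambic (σˈσ) feet: (ti.ˈtef) (pen.ˈgu) (pa.ˈfi).
Foot heads (stressed positions): 2, 4, 6.
End Rule Rightmost: primary stress on the rightmost head = syllable 6.
Secondary stress on 2, 4: ti.ˌtef.pen.ˌgu.pa.ˈfi.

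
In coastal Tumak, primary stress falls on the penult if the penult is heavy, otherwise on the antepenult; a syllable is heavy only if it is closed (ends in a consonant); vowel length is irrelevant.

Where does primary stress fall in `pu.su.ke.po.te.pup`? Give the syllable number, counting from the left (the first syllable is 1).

Weights: 4 po L, 5 te L, 6 pup H.
The penult (syllable 5, te) is light, so stress falls on the antepenult (syllable 4, po).
Primary stress: syllable 4 → pu.su.ke.ˈpo.te.pup.

4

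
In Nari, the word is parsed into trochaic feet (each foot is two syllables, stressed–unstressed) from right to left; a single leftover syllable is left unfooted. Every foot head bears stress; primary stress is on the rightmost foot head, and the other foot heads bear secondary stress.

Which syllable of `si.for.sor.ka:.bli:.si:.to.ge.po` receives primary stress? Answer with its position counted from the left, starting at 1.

Parse right to left into trochaic (ˈσσ) feet: si (ˈfor.sor) (ˈka:.bli:) (ˈsi:.to) (ˈge.po). Syllable 1 is left unfooted.
Foot heads (stressed positions): 2, 4, 6, 8.
End Rule Rightmost: primary stress on the rightmost head = syllable 8.
Primary stress: syllable 8 → si.for.sor.ka:.bli:.si:.to.ˈge.po.

8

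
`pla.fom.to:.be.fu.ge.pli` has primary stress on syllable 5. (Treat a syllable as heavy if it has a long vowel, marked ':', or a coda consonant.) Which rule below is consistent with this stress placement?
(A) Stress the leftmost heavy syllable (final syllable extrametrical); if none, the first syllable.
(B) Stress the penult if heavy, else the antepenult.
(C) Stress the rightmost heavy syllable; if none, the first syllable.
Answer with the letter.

Rule A → syllable 2 (observed: 5).
Rule B → syllable 5 ✓.
Rule C → syllable 3 (observed: 5).

B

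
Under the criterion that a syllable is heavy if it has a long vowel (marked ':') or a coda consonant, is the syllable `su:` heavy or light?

`su:`: long vowel, open (no coda). Long vowel → heavy.

heavy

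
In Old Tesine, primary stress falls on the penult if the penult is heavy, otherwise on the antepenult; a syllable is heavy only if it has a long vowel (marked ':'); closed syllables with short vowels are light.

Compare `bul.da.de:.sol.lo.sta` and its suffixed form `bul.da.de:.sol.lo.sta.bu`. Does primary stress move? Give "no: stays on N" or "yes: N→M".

Base `bul.da.de:.sol.lo.sta` (6 syllables):
  Weights: 4 sol L, 5 lo L, 6 sta L.
  The penult (syllable 5, lo) is light, so stress falls on the antepenult (syllable 4, sol).
  → primary stress on syllable 4.
Suffixed `bul.da.de:.sol.lo.sta.bu` (7 syllables):
  Weights: 5 lo L, 6 sta L, 7 bu L.
  The penult (syllable 6, sta) is light, so stress falls on the antepenult (syllable 5, lo).
  → primary stress on syllable 5.

yes: 4→5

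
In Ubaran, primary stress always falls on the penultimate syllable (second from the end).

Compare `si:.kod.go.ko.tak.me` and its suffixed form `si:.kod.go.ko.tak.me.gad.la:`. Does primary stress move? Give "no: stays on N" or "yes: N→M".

Base `si:.kod.go.ko.tak.me` (6 syllables):
  The word has 6 syllables; the penultimate syllable (second from the end) is syllable 5 (tak).
  → primary stress on syllable 5.
Suffixed `si:.kod.go.ko.tak.me.gad.la:` (8 syllables):
  The word has 8 syllables; the penultimate syllable (second from the end) is syllable 7 (gad).
  → primary stress on syllable 7.

yes: 5→7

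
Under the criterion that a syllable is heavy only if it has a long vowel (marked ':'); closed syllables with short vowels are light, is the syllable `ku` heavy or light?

light

`ku`: short vowel, open (no coda). Short vowel → light.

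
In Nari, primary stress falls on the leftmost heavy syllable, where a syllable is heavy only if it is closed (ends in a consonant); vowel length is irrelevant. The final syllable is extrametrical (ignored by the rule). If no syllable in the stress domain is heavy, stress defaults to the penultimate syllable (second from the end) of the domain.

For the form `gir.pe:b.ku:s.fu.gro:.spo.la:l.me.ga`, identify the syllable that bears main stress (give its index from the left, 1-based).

1

The final syllable (9, ga) is extrametrical; the stress domain is syllables 1–8.
Weights: 1 gir H, 2 pe:b H, 3 ku:s H, 4 fu L, 5 gro: L, 6 spo L, 7 la:l H, 8 me L.
Heavy syllables in the domain: 1, 2, 3, 7. The leftmost is syllable 1 (gir).
Primary stress: syllable 1 → ˈgir.pe:b.ku:s.fu.gro:.spo.la:l.me.ga.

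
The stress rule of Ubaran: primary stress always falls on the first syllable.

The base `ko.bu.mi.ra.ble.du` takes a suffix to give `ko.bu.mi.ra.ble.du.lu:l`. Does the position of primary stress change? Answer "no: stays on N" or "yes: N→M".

Base `ko.bu.mi.ra.ble.du` (6 syllables):
  The word has 6 syllables; the first syllable is syllable 1 (ko).
  → primary stress on syllable 1.
Suffixed `ko.bu.mi.ra.ble.du.lu:l` (7 syllables):
  The word has 7 syllables; the first syllable is syllable 1 (ko).
  → primary stress on syllable 1.

no: stays on 1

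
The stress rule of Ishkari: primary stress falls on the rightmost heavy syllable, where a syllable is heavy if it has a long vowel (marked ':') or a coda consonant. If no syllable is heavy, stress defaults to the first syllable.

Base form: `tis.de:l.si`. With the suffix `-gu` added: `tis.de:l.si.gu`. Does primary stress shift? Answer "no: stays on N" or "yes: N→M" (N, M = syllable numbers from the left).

no: stays on 2

Base `tis.de:l.si` (3 syllables):
  Weights: 1 tis H, 2 de:l H, 3 si L.
  Heavy syllables in the domain: 1, 2. The rightmost is syllable 2 (de:l).
  → primary stress on syllable 2.
Suffixed `tis.de:l.si.gu` (4 syllables):
  Weights: 1 tis H, 2 de:l H, 3 si L, 4 gu L.
  Heavy syllables in the domain: 1, 2. The rightmost is syllable 2 (de:l).
  → primary stress on syllable 2.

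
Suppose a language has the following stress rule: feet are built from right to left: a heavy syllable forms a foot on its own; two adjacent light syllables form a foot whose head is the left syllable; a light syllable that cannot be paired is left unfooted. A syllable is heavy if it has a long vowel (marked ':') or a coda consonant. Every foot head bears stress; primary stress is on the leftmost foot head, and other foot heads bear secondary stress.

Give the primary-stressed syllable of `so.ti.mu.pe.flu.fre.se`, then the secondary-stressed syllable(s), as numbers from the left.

primary 2, secondary 4, 6

Weights: 1 so L, 2 ti L, 3 mu L, 4 pe L, 5 flu L, 6 fre L, 7 se L.
Parse right to left (heavy = foot alone; LL = one foot; stranded L unfooted): so (ˈti.mu) (ˈpe.flu) (ˈfre.se).
Foot heads: 2, 4, 6.
Primary stress on the leftmost head = syllable 2.
Secondary stress on 4, 6: so.ˈti.mu.ˌpe.flu.ˌfre.se.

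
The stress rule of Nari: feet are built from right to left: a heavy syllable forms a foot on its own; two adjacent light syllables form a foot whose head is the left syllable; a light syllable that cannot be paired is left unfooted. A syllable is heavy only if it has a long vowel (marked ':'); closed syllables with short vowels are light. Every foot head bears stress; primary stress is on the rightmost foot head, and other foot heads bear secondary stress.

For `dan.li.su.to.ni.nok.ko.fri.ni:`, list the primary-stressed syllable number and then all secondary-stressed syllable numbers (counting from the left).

primary 9, secondary 1, 3, 5, 7

Weights: 1 dan L, 2 li L, 3 su L, 4 to L, 5 ni L, 6 nok L, 7 ko L, 8 fri L, 9 ni: H.
Parse right to left (heavy = foot alone; LL = one foot; stranded L unfooted): (ˈdan.li) (ˈsu.to) (ˈni.nok) (ˈko.fri) (ˈni:).
Foot heads: 1, 3, 5, 7, 9.
Primary stress on the rightmost head = syllable 9.
Secondary stress on 1, 3, 5, 7: ˌdan.li.ˌsu.to.ˌni.nok.ˌko.fri.ˈni:.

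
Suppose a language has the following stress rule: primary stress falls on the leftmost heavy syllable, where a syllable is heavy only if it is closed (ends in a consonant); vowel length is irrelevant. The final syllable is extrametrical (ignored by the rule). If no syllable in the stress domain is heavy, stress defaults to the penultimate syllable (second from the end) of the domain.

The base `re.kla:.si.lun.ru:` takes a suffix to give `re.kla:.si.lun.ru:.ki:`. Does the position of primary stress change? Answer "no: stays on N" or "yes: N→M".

no: stays on 4

Base `re.kla:.si.lun.ru:` (5 syllables):
  The final syllable (5, ru:) is extrametrical; the stress domain is syllables 1–4.
  Weights: 1 re L, 2 kla: L, 3 si L, 4 lun H.
  Heavy syllables in the domain: 4. The leftmost is syllable 4 (lun).
  → primary stress on syllable 4.
Suffixed `re.kla:.si.lun.ru:.ki:` (6 syllables):
  The final syllable (6, ki:) is extrametrical; the stress domain is syllables 1–5.
  Weights: 1 re L, 2 kla: L, 3 si L, 4 lun H, 5 ru: L.
  Heavy syllables in the domain: 4. The leftmost is syllable 4 (lun).
  → primary stress on syllable 4.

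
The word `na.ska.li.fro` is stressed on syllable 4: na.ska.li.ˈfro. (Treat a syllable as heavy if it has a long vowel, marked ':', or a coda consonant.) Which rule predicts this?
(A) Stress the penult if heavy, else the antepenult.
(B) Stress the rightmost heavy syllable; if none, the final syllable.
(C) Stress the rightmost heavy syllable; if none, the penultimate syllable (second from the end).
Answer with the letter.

B

Rule A → syllable 2 (observed: 4).
Rule B → syllable 4 ✓.
Rule C → syllable 3 (observed: 4).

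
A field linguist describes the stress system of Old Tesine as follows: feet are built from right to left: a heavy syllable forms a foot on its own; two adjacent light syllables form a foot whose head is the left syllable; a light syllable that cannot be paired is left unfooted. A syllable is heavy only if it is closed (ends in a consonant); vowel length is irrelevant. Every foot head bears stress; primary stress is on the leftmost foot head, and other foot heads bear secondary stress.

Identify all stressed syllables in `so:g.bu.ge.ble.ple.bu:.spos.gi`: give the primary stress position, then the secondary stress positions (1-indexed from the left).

primary 1, secondary 3, 5, 7

Weights: 1 so:g H, 2 bu L, 3 ge L, 4 ble L, 5 ple L, 6 bu: L, 7 spos H, 8 gi L.
Parse right to left (heavy = foot alone; LL = one foot; stranded L unfooted): (ˈso:g) bu (ˈge.ble) (ˈple.bu:) (ˈspos) gi.
Foot heads: 1, 3, 5, 7.
Primary stress on the leftmost head = syllable 1.
Secondary stress on 3, 5, 7: ˈso:g.bu.ˌge.ble.ˌple.bu:.ˌspos.gi.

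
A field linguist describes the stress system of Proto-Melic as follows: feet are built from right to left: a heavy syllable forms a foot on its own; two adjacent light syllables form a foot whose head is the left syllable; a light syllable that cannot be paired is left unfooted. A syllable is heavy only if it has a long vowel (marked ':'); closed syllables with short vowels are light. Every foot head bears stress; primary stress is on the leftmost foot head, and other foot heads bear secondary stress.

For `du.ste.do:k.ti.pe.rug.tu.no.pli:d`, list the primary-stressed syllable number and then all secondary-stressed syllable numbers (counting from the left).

primary 1, secondary 3, 5, 7, 9

Weights: 1 du L, 2 ste L, 3 do:k H, 4 ti L, 5 pe L, 6 rug L, 7 tu L, 8 no L, 9 pli:d H.
Parse right to left (heavy = foot alone; LL = one foot; stranded L unfooted): (ˈdu.ste) (ˈdo:k) ti (ˈpe.rug) (ˈtu.no) (ˈpli:d).
Foot heads: 1, 3, 5, 7, 9.
Primary stress on the leftmost head = syllable 1.
Secondary stress on 3, 5, 7, 9: ˈdu.ste.ˌdo:k.ti.ˌpe.rug.ˌtu.no.ˌpli:d.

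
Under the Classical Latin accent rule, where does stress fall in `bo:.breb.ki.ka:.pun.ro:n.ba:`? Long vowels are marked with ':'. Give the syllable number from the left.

Classical Latin: stress the penult if heavy (long vowel or closed), else the antepenult.
Weights: 5 pun H, 6 ro:n H, 7 ba: H.
The penult (syllable 6, ro:n) is heavy, so it takes stress.
Stress on syllable 6: bo:.breb.ki.ka:.pun.ˈro:n.ba:.

6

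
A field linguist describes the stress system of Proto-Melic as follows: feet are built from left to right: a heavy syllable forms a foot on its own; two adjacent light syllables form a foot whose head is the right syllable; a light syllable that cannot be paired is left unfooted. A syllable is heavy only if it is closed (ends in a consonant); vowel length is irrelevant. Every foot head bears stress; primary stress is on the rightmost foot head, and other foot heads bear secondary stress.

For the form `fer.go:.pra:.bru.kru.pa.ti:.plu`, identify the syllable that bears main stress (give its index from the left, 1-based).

Weights: 1 fer H, 2 go: L, 3 pra: L, 4 bru L, 5 kru L, 6 pa L, 7 ti: L, 8 plu L.
Parse left to right (heavy = foot alone; LL = one foot; stranded L unfooted): (ˈfer) (go:.ˈpra:) (bru.ˈkru) (pa.ˈti:) plu.
Foot heads: 1, 3, 5, 7.
Primary stress on the rightmost head = syllable 7.
Primary stress: syllable 7 → fer.go:.pra:.bru.kru.pa.ˈti:.plu.

7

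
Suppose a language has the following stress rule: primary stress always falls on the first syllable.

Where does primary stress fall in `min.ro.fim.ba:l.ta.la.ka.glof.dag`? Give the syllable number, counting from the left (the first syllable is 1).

The word has 9 syllables; the first syllable is syllable 1 (min).
Primary stress: syllable 1 → ˈmin.ro.fim.ba:l.ta.la.ka.glof.dag.

1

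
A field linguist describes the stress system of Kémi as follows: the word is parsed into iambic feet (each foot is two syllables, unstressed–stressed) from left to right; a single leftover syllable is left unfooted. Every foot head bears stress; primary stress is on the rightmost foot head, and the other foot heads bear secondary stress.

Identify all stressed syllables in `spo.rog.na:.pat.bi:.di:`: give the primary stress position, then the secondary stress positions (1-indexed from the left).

primary 6, secondary 2, 4

Parse left to right into iambic (σˈσ) feet: (spo.ˈrog) (na:.ˈpat) (bi:.ˈdi:).
Foot heads (stressed positions): 2, 4, 6.
End Rule Rightmost: primary stress on the rightmost head = syllable 6.
Secondary stress on 2, 4: spo.ˌrog.na:.ˌpat.bi:.ˈdi:.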